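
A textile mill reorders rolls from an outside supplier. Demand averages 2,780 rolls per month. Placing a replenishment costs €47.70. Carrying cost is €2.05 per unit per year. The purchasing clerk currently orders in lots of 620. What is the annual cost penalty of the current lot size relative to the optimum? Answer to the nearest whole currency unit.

Annual demand D = 2,780 × 12 = 33,360.
EOQ = √(2DS/H) = √(2 × 33,360 × 47.7 / 2.05) ≈ 1245.98.
Cost at Q* = (D/Q*)S + (Q*/2)H = √(2DSH) ≈ €2,554.25.
Cost at Q = 620: (33,360/620)×47.7 + (620/2)×2.05 = €2,566.57 + €635.50 = €3,202.07.
Excess = €3,202.07 − €2,554.25 = €647.81.

Extra cost ≈ €648 per year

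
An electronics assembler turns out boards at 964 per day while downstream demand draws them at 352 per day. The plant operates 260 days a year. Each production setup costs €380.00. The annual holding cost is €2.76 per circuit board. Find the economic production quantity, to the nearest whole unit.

Q* ≈ 6,300 boards

Annual demand D = 352 × 260 = 91,520.
Production build-up factor (1 − d/p) = 1 − 352/964 = 0.6349.
Q* = √(2DS / (H(1 − d/p))) = √(2 × 91,520 × 380 / (2.76 × 0.6349)).
= √(69,555,200 / 1.7522) ≈ 6300.472.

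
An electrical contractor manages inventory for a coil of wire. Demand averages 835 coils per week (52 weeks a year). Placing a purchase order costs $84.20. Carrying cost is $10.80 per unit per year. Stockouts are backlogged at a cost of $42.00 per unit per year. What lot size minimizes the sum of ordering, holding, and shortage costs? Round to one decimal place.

Annual demand D = 835 × 52 = 43,420.
With planned backorders, Q* = √(2DS/H) · √((H+B)/B).
√(2DS/H) = √(2 × 43,420 × 84.2 / 10.8) = 822.819.
√((H+B)/B) = √((10.8+42)/42) = 1.1212.
Q* ≈ 922.564.

Q* ≈ 922.6 coils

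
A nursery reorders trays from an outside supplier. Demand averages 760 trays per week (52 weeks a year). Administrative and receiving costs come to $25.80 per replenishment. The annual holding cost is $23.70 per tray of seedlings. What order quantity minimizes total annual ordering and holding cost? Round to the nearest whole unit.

Annual demand D = 760 × 52 = 39,520.
EOQ = √(2DS / H) = √(2 × 39,520 × 25.8 / 23.7).
= √(2,039,232 / 23.7) = √86,043.5443 ≈ 293.332.

Q* ≈ 293 trays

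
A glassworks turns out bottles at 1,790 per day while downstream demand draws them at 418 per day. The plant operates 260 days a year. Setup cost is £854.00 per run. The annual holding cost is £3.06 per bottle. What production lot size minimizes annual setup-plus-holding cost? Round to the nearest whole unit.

Annual demand D = 418 × 260 = 108,680.
Production build-up factor (1 − d/p) = 1 − 418/1,790 = 0.7665.
Q* = √(2DS / (H(1 − d/p))) = √(2 × 108,680 × 854 / (3.06 × 0.7665)).
= √(185,625,440 / 2.3454) ≈ 8896.261.

Q* ≈ 8,896 bottles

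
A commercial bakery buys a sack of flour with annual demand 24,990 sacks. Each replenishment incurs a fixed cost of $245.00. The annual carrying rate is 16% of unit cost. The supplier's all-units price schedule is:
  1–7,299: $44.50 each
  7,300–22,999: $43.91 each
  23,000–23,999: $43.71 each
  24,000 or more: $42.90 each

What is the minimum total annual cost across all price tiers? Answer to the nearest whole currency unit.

Holding cost per unit per year at price C is H = 0.16·C.
Candidates are each tier's EOQ (if it falls in that tier) and each price-break quantity.
EOQ at $44.50 = 1311.4 (feasible in tier 1): TC = 24,990×$44.50 + (24,990/1311.4)×245 + (1311.4/2)×0.16×$44.50 = $1,121,392.30.
EOQ at $43.91 = 1320.2 < 7300, so use break Q=7300: TC = 24,990×$43.91 + (24,990/7300.0)×245 + (7300.0/2)×0.16×$43.91 = $1,123,793.05.
EOQ at $43.71 = 1323.2 < 23000, so use break Q=23000: TC = 24,990×$43.71 + (24,990/23000.0)×245 + (23000.0/2)×0.16×$43.71 = $1,173,005.50.
EOQ at $42.90 = 1335.6 < 24000, so use break Q=24000: TC = 24,990×$42.90 + (24,990/24000.0)×245 + (24000.0/2)×0.16×$42.90 = $1,154,694.11.
Lowest total cost among the candidates is at Q = 1311.4.

TC* ≈ $1,121,392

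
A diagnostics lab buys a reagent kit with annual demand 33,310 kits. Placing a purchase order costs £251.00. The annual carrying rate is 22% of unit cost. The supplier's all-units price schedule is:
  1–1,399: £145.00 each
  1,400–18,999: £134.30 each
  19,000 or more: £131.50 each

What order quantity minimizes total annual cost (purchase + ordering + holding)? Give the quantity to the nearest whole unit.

Holding cost per unit per year at price C is H = 0.22·C.
Candidates are each tier's EOQ (if it falls in that tier) and each price-break quantity.
EOQ at £145.00 = 724.0 (feasible in tier 1): TC = 33,310×£145.00 + (33,310/724.0)×251 + (724.0/2)×0.22×£145.00 = £4,853,045.88.
EOQ at £134.30 = 752.3 < 1400, so use break Q=1400: TC = 33,310×£134.30 + (33,310/1400.0)×251 + (1400.0/2)×0.22×£134.30 = £4,500,187.21.
EOQ at £131.50 = 760.3 < 19000, so use break Q=19000: TC = 33,310×£131.50 + (33,310/19000.0)×251 + (19000.0/2)×0.22×£131.50 = £4,655,540.04.
Lowest total cost is £4,500,187.21 at Q = 1400.0.

Q* ≈ 1,400 kits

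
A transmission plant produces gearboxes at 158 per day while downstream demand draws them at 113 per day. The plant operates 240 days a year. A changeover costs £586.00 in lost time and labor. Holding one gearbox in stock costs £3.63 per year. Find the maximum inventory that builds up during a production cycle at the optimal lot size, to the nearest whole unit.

I_max ≈ 1,579 gearboxes

Annual demand D = 113 × 240 = 27,120.
Production build-up factor (1 − d/p) = 1 − 113/158 = 0.2848.
Q* = √(2DS / (H(1 − d/p))) = √(2 × 27,120 × 586 / (3.63 × 0.2848)).
= √(31,784,640 / 1.0339) ≈ 5544.694.
Maximum inventory = Q*(1 − d/p) = 5544.694 × 0.2848 ≈ 1579.185.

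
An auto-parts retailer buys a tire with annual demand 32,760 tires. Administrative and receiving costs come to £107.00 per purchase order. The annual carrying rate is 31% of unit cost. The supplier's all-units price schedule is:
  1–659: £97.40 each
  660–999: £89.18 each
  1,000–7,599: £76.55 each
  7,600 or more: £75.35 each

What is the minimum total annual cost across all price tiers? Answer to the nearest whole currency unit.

TC* ≈ £2,523,149

Holding cost per unit per year at price C is H = 0.31·C.
Evaluate total cost at each tier's feasible EOQ or, if the EOQ is below the tier, at the tier's minimum quantity.
EOQ at £97.40 = 481.9 (feasible in tier 1): TC = 32,760×£97.40 + (32,760/481.9)×107 + (481.9/2)×0.31×£97.40 = £3,205,373.20.
EOQ at £89.18 = 503.6 < 660, so use break Q=660: TC = 32,760×£89.18 + (32,760/660.0)×107 + (660.0/2)×0.31×£89.18 = £2,935,971.00.
EOQ at £76.55 = 543.5 < 1000, so use break Q=1000: TC = 32,760×£76.55 + (32,760/1000.0)×107 + (1000.0/2)×0.31×£76.55 = £2,523,148.57.
EOQ at £75.35 = 547.8 < 7600, so use break Q=7600: TC = 32,760×£75.35 + (32,760/7600.0)×107 + (7600.0/2)×0.31×£75.35 = £2,557,689.53.
Lowest total cost among the candidates is at Q = 1000.0.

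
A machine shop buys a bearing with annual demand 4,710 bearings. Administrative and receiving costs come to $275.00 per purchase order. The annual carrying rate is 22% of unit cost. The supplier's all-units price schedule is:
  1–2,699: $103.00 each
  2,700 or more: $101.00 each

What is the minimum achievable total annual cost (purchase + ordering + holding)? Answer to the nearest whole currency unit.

Holding cost per unit per year at price C is H = 0.22·C.
Evaluate total cost at each tier's feasible EOQ or, if the EOQ is below the tier, at the tier's minimum quantity.
EOQ at $103.00 = 338.1 (feasible in tier 1): TC = 4,710×$103.00 + (4,710/338.1)×275 + (338.1/2)×0.22×$103.00 = $492,791.64.
EOQ at $101.00 = 341.4 < 2700, so use break Q=2700: TC = 4,710×$101.00 + (4,710/2700.0)×275 + (2700.0/2)×0.22×$101.00 = $506,186.72.
Lowest total cost among the candidates is at Q = 338.1.

TC* ≈ $492,792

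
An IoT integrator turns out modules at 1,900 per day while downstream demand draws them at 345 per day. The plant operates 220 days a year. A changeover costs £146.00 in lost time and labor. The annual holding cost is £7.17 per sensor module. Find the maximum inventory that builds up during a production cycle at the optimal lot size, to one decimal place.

I_max ≈ 1,590.5 modules

Annual demand D = 345 × 220 = 75,900.
Production build-up factor (1 − d/p) = 1 − 345/1,900 = 0.8184.
Q* = √(2DS / (H(1 − d/p))) = √(2 × 75,900 × 146 / (7.17 × 0.8184)).
= √(22,162,800 / 5.8681) ≈ 1943.410.
Maximum inventory = Q*(1 − d/p) = 1943.410 × 0.8184 ≈ 1590.527.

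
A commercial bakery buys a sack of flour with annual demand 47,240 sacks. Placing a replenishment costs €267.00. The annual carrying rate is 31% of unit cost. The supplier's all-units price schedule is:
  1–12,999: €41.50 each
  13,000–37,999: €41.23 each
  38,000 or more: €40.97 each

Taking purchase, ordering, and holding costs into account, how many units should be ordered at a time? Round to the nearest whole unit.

Holding cost per unit per year at price C is H = 0.31·C.
Evaluate total cost at each tier's feasible EOQ or, if the EOQ is below the tier, at the tier's minimum quantity.
EOQ at €41.50 = 1400.3 (feasible in tier 1): TC = 47,240×€41.50 + (47,240/1400.3)×267 + (1400.3/2)×0.31×€41.50 = €1,978,474.84.
EOQ at €41.23 = 1404.9 < 13000, so use break Q=13000: TC = 47,240×€41.23 + (47,240/13000.0)×267 + (13000.0/2)×0.31×€41.23 = €2,031,753.89.
EOQ at €40.97 = 1409.3 < 38000, so use break Q=38000: TC = 47,240×€40.97 + (47,240/38000.0)×267 + (38000.0/2)×0.31×€40.97 = €2,177,068.02.
Lowest total cost is €1,978,474.84 at Q = 1400.3.

Q* ≈ 1,400 sacks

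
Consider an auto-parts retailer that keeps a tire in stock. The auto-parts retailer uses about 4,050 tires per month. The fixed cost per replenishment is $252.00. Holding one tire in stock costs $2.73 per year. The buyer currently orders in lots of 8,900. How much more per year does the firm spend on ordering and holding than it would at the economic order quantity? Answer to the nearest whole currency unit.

Annual demand D = 4,050 × 12 = 48,600.
EOQ = √(2DS/H) = √(2 × 48,600 × 252 / 2.73) ≈ 2995.38.
Cost at Q* = (D/Q*)S + (Q*/2)H = √(2DSH) ≈ $8,177.39.
Cost at Q = 8,900: (48,600/8,900)×252 + (8,900/2)×2.73 = $1,376.09 + $12,148.50 = $13,524.59.
Excess = $13,524.59 − $8,177.39 = $5,347.20.

Extra cost ≈ $5,347 per year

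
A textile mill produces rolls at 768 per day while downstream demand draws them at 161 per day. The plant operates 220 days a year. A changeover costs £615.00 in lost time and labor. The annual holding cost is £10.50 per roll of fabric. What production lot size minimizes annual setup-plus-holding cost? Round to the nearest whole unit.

Annual demand D = 161 × 220 = 35,420.
Production build-up factor (1 − d/p) = 1 − 161/768 = 0.7904.
Q* = √(2DS / (H(1 − d/p))) = √(2 × 35,420 × 615 / (10.5 × 0.7904)).
= √(43,566,600 / 8.2988) ≈ 2291.229.

Q* ≈ 2,291 rolls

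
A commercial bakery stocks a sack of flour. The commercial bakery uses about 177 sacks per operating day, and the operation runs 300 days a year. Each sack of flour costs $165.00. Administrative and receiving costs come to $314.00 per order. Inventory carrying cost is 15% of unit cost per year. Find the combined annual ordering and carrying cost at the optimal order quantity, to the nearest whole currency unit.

TC* ≈ $28,729

Annual demand D = 177 × 300 = 53,100.
Holding cost H = 0.15 × $165.00 = $24.7500 per unit per year.
The optimal lot size = √(2DS/H) = √(2 × 53,100 × 314 / 24.75) ≈ 1160.75.
At Q*, ordering cost (D/Q*)S equals holding cost (Q*/2)H, each = √(DSH/2).
Minimum total = √(2DSH) = √(2 × 53,100 × 314 × 24.75) ≈ 28728.615.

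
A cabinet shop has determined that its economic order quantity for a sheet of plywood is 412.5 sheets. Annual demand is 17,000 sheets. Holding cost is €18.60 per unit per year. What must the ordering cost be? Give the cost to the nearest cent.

The basic EOQ model gives Q* = √(2DS/H); rearrange for the unknown.
From Q* = √(2DS/H): S = Q*²H / (2D) = 412.5² × 18.6 / (2 × 17,000) = 93.0855.

S ≈ €93.09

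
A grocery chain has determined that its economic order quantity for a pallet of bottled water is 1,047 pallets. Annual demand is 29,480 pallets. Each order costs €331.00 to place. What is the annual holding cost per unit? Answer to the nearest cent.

Squaring Q* = √(2DS/H) gives Q*² = 2DS/H.
From Q* = √(2DS/H): H = 2DS / Q*² = 2 × 29,480 × 331 / 1,047² = 17.8030.

H ≈ €17.80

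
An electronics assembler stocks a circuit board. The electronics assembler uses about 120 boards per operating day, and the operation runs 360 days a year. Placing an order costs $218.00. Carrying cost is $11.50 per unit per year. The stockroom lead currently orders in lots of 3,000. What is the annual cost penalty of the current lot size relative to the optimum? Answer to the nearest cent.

Extra cost ≈ $5,671.70 per year

Annual demand D = 120 × 360 = 43,200.
EOQ = √(2DS/H) = √(2 × 43,200 × 218 / 11.5) ≈ 1279.78.
Cost at Q* = (D/Q*)S + (Q*/2)H = √(2DSH) ≈ $14,717.50.
Cost at Q = 3,000: (43,200/3,000)×218 + (3,000/2)×11.5 = $3,139.20 + $17,250.00 = $20,389.20.
Excess = $20,389.20 − $14,717.50 = $5,671.70.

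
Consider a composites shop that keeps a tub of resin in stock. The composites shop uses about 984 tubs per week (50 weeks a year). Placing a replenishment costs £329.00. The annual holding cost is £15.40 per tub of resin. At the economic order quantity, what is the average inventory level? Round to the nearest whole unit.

Annual demand D = 984 × 50 = 49,200.
Q* = √(2DS/H) = √(2 × 49,200 × 329 / 15.4) ≈ 1449.89.
Average inventory = Q*/2 ≈ 1449.89 / 2 = 724.945.

Average inventory ≈ 725 tubs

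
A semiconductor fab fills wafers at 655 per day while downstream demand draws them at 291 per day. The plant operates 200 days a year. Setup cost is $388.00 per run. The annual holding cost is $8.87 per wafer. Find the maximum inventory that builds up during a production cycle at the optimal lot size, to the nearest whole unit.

Annual demand D = 291 × 200 = 58,200.
Production build-up factor (1 − d/p) = 1 − 291/655 = 0.5557.
Q* = √(2DS / (H(1 − d/p))) = √(2 × 58,200 × 388 / (8.87 × 0.5557)).
= √(45,163,200 / 4.9293) ≈ 3026.917.
Maximum inventory = Q*(1 − d/p) = 3026.917 × 0.5557 ≈ 1682.134.

I_max ≈ 1,682 wafers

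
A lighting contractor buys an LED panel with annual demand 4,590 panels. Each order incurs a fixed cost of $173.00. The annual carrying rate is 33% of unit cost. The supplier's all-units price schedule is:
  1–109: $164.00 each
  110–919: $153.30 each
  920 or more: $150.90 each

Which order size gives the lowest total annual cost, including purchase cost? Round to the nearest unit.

Holding cost per unit per year at price C is H = 0.33·C.
Evaluate total cost at each tier's feasible EOQ or, if the EOQ is below the tier, at the tier's minimum quantity.
Tier 1 ($164.00): EOQ = 171.3 exceeds tier's upper bound 109, so this tier is dominated.
EOQ at $153.30 = 177.2 (feasible in tier 2): TC = 4,590×$153.30 + (4,590/177.2)×173 + (177.2/2)×0.33×$153.30 = $712,610.39.
EOQ at $150.90 = 178.6 < 920, so use break Q=920: TC = 4,590×$150.90 + (4,590/920.0)×173 + (920.0/2)×0.33×$150.90 = $716,400.74.
Lowest total cost is $712,610.39 at Q = 177.2.

Q* ≈ 177 panels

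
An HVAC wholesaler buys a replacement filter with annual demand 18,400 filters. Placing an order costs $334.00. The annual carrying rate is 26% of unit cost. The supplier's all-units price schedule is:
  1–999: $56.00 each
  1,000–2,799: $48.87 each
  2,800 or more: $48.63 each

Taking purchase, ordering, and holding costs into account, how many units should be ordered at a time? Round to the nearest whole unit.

Q* ≈ 1,000 filters

Holding cost per unit per year at price C is H = 0.26·C.
For each price level, check whether its EOQ is feasible; otherwise the best quantity at that price is the breakpoint.
EOQ at $56.00 = 918.8 (feasible in tier 1): TC = 18,400×$56.00 + (18,400/918.8)×334 + (918.8/2)×0.26×$56.00 = $1,043,777.59.
EOQ at $48.87 = 983.5 < 1000, so use break Q=1000: TC = 18,400×$48.87 + (18,400/1000.0)×334 + (1000.0/2)×0.26×$48.87 = $911,706.70.
EOQ at $48.63 = 986.0 < 2800, so use break Q=2800: TC = 18,400×$48.63 + (18,400/2800.0)×334 + (2800.0/2)×0.26×$48.63 = $914,688.18.
Lowest total cost is $911,706.70 at Q = 1000.0.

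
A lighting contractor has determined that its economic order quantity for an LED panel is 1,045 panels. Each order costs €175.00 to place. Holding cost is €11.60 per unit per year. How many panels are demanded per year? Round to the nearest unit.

Invert the EOQ relation Q*² = 2DS/H.
From Q* = √(2DS/H): D = Q*²H / (2S) = 1,045² × 11.6 / (2 × 175) = 36192.829.

D ≈ 36,193 panels per year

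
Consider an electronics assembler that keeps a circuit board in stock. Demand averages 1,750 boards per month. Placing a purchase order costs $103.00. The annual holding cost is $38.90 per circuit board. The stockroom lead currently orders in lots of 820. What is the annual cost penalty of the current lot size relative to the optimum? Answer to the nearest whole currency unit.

Extra cost ≈ $5,614 per year

Annual demand D = 1,750 × 12 = 21,000.
EOQ = √(2DS/H) = √(2 × 21,000 × 103 / 38.9) ≈ 333.48.
Cost at Q* = (D/Q*)S + (Q*/2)H = √(2DSH) ≈ $12,972.33.
Cost at Q = 820: (21,000/820)×103 + (820/2)×38.9 = $2,637.80 + $15,949.00 = $18,586.80.
Excess = $18,586.80 − $12,972.33 = $5,614.47.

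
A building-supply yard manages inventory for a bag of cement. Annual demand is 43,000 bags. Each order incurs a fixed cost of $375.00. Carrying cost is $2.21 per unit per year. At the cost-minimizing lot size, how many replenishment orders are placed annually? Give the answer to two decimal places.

N ≈ 11.26 orders per year

EOQ = √(2DS/H) = √(2 × 43,000 × 375 / 2.21) ≈ 3820.05.
Orders per year = D / Q* = 43,000 / 3820.05 ≈ 11.256.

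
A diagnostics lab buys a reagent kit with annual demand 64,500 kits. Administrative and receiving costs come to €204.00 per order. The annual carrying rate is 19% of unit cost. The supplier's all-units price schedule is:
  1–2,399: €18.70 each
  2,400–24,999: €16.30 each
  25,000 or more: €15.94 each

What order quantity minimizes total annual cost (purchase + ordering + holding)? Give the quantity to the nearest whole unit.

Holding cost per unit per year at price C is H = 0.19·C.
For each price level, check whether its EOQ is feasible; otherwise the best quantity at that price is the breakpoint.
Tier 1 (€18.70): EOQ = 2721.5 exceeds tier's upper bound 2399, so this tier is dominated.
EOQ at €16.30 = 2915.0 (feasible in tier 2): TC = 64,500×€16.30 + (64,500/2915.0)×204 + (2915.0/2)×0.19×€16.30 = €1,060,377.77.
EOQ at €15.94 = 2947.7 < 25000, so use break Q=25000: TC = 64,500×€15.94 + (64,500/25000.0)×204 + (25000.0/2)×0.19×€15.94 = €1,066,513.82.
Lowest total cost is €1,060,377.77 at Q = 2915.0.

Q* ≈ 2,915 kits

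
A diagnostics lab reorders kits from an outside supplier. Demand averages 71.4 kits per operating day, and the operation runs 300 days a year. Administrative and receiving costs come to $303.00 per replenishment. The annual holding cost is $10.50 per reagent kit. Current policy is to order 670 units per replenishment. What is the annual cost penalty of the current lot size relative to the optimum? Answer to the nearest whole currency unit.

Annual demand D = 71.4 × 300 = 21,420.
EOQ = √(2DS/H) = √(2 × 21,420 × 303 / 10.5) ≈ 1111.86.
Cost at Q* = (D/Q*)S + (Q*/2)H = √(2DSH) ≈ $11,674.56.
Cost at Q = 670: (21,420/670)×303 + (670/2)×10.5 = $9,686.96 + $3,517.50 = $13,204.46.
Excess = $13,204.46 − $11,674.56 = $1,529.89.

Extra cost ≈ $1,530 per year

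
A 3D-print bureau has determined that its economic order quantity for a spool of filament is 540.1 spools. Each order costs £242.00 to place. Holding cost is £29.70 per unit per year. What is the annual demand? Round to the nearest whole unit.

Squaring Q* = √(2DS/H) gives Q*² = 2DS/H.
From Q* = √(2DS/H): D = Q*²H / (2S) = 540.1² × 29.7 / (2 × 242) = 17900.264.

D ≈ 17,900 spools per year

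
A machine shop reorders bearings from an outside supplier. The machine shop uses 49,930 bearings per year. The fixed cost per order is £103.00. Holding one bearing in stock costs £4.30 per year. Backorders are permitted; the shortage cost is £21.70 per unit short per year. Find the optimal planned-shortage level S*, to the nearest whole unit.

With planned backorders, Q* = √(2DS/H) · √((H+B)/B).
√(2DS/H) = √(2 × 49,930 × 103 / 4.3) = 1546.608.
√((H+B)/B) = √((4.3+21.7)/21.7) = 1.0946.
Q* ≈ 1692.922.
S* = Q* · H/(H+B) = 1692.922 × 4.3/26 ≈ 279.983.

S* ≈ 280 bearings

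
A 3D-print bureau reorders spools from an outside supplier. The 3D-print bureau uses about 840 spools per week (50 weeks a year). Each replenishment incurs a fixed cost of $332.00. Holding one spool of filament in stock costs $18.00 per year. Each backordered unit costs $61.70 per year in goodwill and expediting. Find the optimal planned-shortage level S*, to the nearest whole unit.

Annual demand D = 840 × 50 = 42,000.
With planned backorders, Q* = √(2DS/H) · √((H+B)/B).
√(2DS/H) = √(2 × 42,000 × 332 / 18) = 1244.722.
√((H+B)/B) = √((18+61.7)/61.7) = 1.1365.
Q* ≈ 1414.683.
S* = Q* · H/(H+B) = 1414.683 × 18/79.7 ≈ 319.502.

S* ≈ 320 spools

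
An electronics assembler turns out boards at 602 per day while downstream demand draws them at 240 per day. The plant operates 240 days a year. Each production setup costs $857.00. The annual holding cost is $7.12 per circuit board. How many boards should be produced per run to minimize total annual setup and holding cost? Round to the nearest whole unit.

Q* ≈ 4,802 boards

Annual demand D = 240 × 240 = 57,600.
Production build-up factor (1 − d/p) = 1 − 240/602 = 0.6013.
Q* = √(2DS / (H(1 − d/p))) = √(2 × 57,600 × 857 / (7.12 × 0.6013)).
= √(98,726,400 / 4.2815) ≈ 4801.983.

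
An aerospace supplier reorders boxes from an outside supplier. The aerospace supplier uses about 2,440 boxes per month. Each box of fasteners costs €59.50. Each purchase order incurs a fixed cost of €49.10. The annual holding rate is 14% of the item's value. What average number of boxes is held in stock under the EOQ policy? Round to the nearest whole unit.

Average inventory ≈ 294 boxes

Annual demand D = 2,440 × 12 = 29,280.
Holding cost H = 0.14 × €59.50 = €8.3300 per unit per year.
The optimal lot size = √(2DS/H) = √(2 × 29,280 × 49.1 / 8.33) ≈ 587.51.
Average inventory = Q*/2 ≈ 587.51 / 2 = 293.757.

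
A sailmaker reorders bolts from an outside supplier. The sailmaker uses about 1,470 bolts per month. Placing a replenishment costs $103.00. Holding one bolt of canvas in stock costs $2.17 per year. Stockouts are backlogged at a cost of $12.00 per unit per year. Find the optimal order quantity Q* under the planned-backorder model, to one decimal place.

Annual demand D = 1,470 × 12 = 17,640.
With planned backorders, Q* = √(2DS/H) · √((H+B)/B).
√(2DS/H) = √(2 × 17,640 × 103 / 2.17) = 1294.056.
√((H+B)/B) = √((2.17+12)/12) = 1.0867.
Q* ≈ 1406.201.

Q* ≈ 1,406.2 bolts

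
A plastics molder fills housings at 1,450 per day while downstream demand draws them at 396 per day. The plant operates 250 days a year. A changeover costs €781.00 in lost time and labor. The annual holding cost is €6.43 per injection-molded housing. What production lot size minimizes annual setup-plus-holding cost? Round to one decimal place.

Annual demand D = 396 × 250 = 99,000.
Production build-up factor (1 − d/p) = 1 − 396/1,450 = 0.7269.
Q* = √(2DS / (H(1 − d/p))) = √(2 × 99,000 × 781 / (6.43 × 0.7269)).
= √(154,638,000 / 4.6739) ≈ 5751.966.

Q* ≈ 5,752.0 housings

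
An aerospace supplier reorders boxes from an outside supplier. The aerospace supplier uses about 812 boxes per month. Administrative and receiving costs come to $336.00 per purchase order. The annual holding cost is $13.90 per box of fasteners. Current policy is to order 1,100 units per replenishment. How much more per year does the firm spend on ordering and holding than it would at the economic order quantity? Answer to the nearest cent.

Annual demand D = 812 × 12 = 9,744.
EOQ = √(2DS/H) = √(2 × 9,744 × 336 / 13.9) ≈ 686.35.
Cost at Q* = (D/Q*)S + (Q*/2)H = √(2DSH) ≈ $9,540.27.
Cost at Q = 1,100: (9,744/1,100)×336 + (1,100/2)×13.9 = $2,976.35 + $7,645.00 = $10,621.35.
Excess = $10,621.35 − $9,540.27 = $1,081.08.

Extra cost ≈ $1,081.08 per year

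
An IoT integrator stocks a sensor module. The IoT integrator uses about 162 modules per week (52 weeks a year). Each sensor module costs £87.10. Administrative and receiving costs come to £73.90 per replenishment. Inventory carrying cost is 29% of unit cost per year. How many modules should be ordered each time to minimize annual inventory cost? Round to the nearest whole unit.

Q* ≈ 222 modules

Annual demand D = 162 × 52 = 8,424.
Holding cost H = 0.29 × £87.10 = £25.2590 per unit per year.
EOQ = √(2DS / H) = √(2 × 8,424 × 73.9 / 25.259).
= √(1,245,067.2 / 25.259) = √49,292.0226 ≈ 222.018.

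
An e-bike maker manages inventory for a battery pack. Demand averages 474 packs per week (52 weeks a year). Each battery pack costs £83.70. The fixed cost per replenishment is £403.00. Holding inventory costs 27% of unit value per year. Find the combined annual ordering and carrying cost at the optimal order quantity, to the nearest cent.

Annual demand D = 474 × 52 = 24,648.
Holding cost H = 0.27 × £83.70 = £22.5990 per unit per year.
Q* = √(2DS/H) = √(2 × 24,648 × 403 / 22.599) ≈ 937.59.
At the optimum the two cost components are equal, so total cost = 2·(Q*/2)H = Q*·H.
Minimum total = √(2DSH) = √(2 × 24,648 × 403 × 22.599) ≈ 21188.635.

TC* ≈ £21,188.63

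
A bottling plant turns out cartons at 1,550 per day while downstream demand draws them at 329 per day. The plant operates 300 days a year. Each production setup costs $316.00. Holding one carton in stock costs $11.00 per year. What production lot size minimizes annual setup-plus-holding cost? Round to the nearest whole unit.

Annual demand D = 329 × 300 = 98,700.
Production build-up factor (1 − d/p) = 1 − 329/1,550 = 0.7877.
Q* = √(2DS / (H(1 − d/p))) = √(2 × 98,700 × 316 / (11 × 0.7877)).
= √(62,378,400 / 8.6652) ≈ 2683.050.

Q* ≈ 2,683 cartons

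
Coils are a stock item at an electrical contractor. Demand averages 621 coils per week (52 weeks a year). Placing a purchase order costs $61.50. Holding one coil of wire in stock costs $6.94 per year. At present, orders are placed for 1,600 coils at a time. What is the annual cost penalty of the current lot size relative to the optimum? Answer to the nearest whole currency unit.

Extra cost ≈ $1,543 per year

Annual demand D = 621 × 52 = 32,292.
EOQ = √(2DS/H) = √(2 × 32,292 × 61.5 / 6.94) ≈ 756.52.
Cost at Q* = (D/Q*)S + (Q*/2)H = √(2DSH) ≈ $5,250.25.
Cost at Q = 1,600: (32,292/1,600)×61.5 + (1,600/2)×6.94 = $1,241.22 + $5,552.00 = $6,793.22.
Excess = $6,793.22 − $5,250.25 = $1,542.98.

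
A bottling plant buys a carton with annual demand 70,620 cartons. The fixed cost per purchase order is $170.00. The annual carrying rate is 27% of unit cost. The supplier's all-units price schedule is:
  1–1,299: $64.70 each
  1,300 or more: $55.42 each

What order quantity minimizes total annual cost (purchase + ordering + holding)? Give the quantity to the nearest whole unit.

Holding cost per unit per year at price C is H = 0.27·C.
For each price level, check whether its EOQ is feasible; otherwise the best quantity at that price is the breakpoint.
EOQ at $64.70 = 1172.4 (feasible in tier 1): TC = 70,620×$64.70 + (70,620/1172.4)×170 + (1172.4/2)×0.27×$64.70 = $4,589,594.35.
EOQ at $55.42 = 1266.7 < 1300, so use break Q=1300: TC = 70,620×$55.42 + (70,620/1300.0)×170 + (1300.0/2)×0.27×$55.42 = $3,932,721.53.
Lowest total cost is $3,932,721.53 at Q = 1300.0.

Q* ≈ 1,300 cartons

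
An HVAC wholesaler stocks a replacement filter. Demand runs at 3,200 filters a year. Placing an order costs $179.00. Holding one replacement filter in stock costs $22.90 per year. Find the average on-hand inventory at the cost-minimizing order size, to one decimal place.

The optimal lot size = √(2DS/H) = √(2 × 3,200 × 179 / 22.9) ≈ 223.67.
Average inventory = Q*/2 ≈ 223.67 / 2 = 111.833.

Average inventory ≈ 111.8 filters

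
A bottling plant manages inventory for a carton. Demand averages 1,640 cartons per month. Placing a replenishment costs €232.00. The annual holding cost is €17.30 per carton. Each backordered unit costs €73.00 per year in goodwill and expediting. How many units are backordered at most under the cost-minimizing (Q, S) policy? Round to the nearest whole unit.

Annual demand D = 1,640 × 12 = 19,680.
With planned backorders, Q* = √(2DS/H) · √((H+B)/B).
√(2DS/H) = √(2 × 19,680 × 232 / 17.3) = 726.522.
√((H+B)/B) = √((17.3+73)/73) = 1.1122.
Q* ≈ 808.036.
S* = Q* · H/(H+B) = 808.036 × 17.3/90.3 ≈ 154.807.

S* ≈ 155 cartons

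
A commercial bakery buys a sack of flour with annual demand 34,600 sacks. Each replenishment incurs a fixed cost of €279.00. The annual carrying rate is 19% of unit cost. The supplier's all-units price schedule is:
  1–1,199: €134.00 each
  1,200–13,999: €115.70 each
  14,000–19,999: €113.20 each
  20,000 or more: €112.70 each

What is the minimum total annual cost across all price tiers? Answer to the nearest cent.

TC* ≈ €4,024,454.30

Holding cost per unit per year at price C is H = 0.19·C.
Candidates are each tier's EOQ (if it falls in that tier) and each price-break quantity.
EOQ at €134.00 = 870.8 (feasible in tier 1): TC = 34,600×€134.00 + (34,600/870.8)×279 + (870.8/2)×0.19×€134.00 = €4,658,570.95.
EOQ at €115.70 = 937.2 < 1200, so use break Q=1200: TC = 34,600×€115.70 + (34,600/1200.0)×279 + (1200.0/2)×0.19×€115.70 = €4,024,454.30.
EOQ at €113.20 = 947.4 < 14000, so use break Q=14000: TC = 34,600×€113.20 + (34,600/14000.0)×279 + (14000.0/2)×0.19×€113.20 = €4,067,965.53.
EOQ at €112.70 = 949.5 < 20000, so use break Q=20000: TC = 34,600×€112.70 + (34,600/20000.0)×279 + (20000.0/2)×0.19×€112.70 = €4,114,032.67.
Lowest total cost among the candidates is at Q = 1200.0.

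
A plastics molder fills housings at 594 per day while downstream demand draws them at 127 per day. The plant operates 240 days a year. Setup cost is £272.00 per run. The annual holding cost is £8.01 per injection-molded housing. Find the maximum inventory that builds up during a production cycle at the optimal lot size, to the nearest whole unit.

Annual demand D = 127 × 240 = 30,480.
Production build-up factor (1 − d/p) = 1 − 127/594 = 0.7862.
Q* = √(2DS / (H(1 − d/p))) = √(2 × 30,480 × 272 / (8.01 × 0.7862)).
= √(16,581,120 / 6.2974) ≈ 1622.652.
Maximum inventory = Q*(1 − d/p) = 1622.652 × 0.7862 ≈ 1275.722.

I_max ≈ 1,276 housings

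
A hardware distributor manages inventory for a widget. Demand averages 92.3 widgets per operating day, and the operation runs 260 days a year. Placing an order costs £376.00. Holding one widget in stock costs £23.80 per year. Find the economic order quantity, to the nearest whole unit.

Annual demand D = 92.3 × 260 = 23,998.
EOQ = √(2DS / H) = √(2 × 23,998 × 376 / 23.8).
= √(18,046,496 / 23.8) = √758,256.1345 ≈ 870.779.

Q* ≈ 871 widgets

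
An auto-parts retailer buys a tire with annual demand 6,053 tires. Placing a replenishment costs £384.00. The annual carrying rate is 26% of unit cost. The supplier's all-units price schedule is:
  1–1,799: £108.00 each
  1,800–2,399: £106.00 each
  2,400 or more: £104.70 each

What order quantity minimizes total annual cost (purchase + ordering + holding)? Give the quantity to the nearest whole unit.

Holding cost per unit per year at price C is H = 0.26·C.
Candidates are each tier's EOQ (if it falls in that tier) and each price-break quantity.
EOQ at £108.00 = 406.9 (feasible in tier 1): TC = 6,053×£108.00 + (6,053/406.9)×384 + (406.9/2)×0.26×£108.00 = £665,149.22.
EOQ at £106.00 = 410.7 < 1800, so use break Q=1800: TC = 6,053×£106.00 + (6,053/1800.0)×384 + (1800.0/2)×0.26×£106.00 = £667,713.31.
EOQ at £104.70 = 413.2 < 2400, so use break Q=2400: TC = 6,053×£104.70 + (6,053/2400.0)×384 + (2400.0/2)×0.26×£104.70 = £667,383.98.
Lowest total cost is £665,149.22 at Q = 406.9.

Q* ≈ 407 tires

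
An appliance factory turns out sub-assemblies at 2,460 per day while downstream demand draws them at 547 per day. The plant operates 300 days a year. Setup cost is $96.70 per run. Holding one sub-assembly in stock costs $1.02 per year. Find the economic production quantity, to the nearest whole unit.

Q* ≈ 6,325 sub-assemblies

Annual demand D = 547 × 300 = 164,100.
Production build-up factor (1 − d/p) = 1 − 547/2,460 = 0.7776.
Q* = √(2DS / (H(1 − d/p))) = √(2 × 164,100 × 96.7 / (1.02 × 0.7776)).
= √(31,736,940 / 0.7932) ≈ 6325.466.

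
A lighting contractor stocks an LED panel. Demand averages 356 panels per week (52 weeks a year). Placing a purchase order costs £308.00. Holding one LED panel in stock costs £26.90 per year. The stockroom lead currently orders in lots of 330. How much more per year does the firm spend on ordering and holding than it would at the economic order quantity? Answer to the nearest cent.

Annual demand D = 356 × 52 = 18,512.
EOQ = √(2DS/H) = √(2 × 18,512 × 308 / 26.9) ≈ 651.09.
Cost at Q* = (D/Q*)S + (Q*/2)H = √(2DSH) ≈ £17,514.32.
Cost at Q = 330: (18,512/330)×308 + (330/2)×26.9 = £17,277.87 + £4,438.50 = £21,716.37.
Excess = £21,716.37 − £17,514.32 = £4,202.05.

Extra cost ≈ £4,202.05 per year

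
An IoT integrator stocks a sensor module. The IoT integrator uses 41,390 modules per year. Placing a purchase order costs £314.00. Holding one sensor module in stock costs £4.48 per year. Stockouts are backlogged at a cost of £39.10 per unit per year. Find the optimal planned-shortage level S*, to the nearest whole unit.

With planned backorders, Q* = √(2DS/H) · √((H+B)/B).
√(2DS/H) = √(2 × 41,390 × 314 / 4.48) = 2408.732.
√((H+B)/B) = √((4.48+39.1)/39.1) = 1.0557.
Q* ≈ 2542.985.
S* = Q* · H/(H+B) = 2542.985 × 4.48/43.58 ≈ 261.417.

S* ≈ 261 modules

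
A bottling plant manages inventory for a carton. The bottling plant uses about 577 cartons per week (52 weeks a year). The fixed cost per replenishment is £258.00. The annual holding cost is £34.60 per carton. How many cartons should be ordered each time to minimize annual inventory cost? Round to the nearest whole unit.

Annual demand D = 577 × 52 = 30,004.
EOQ = √(2DS / H) = √(2 × 30,004 × 258 / 34.6).
= √(15,482,064 / 34.6) = √447,458.4971 ≈ 668.923.

Q* ≈ 669 cartons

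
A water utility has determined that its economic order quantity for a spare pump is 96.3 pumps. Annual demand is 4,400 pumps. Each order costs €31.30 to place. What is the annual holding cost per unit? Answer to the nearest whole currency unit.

H ≈ €30

Squaring Q* = √(2DS/H) gives Q*² = 2DS/H.
From Q* = √(2DS/H): H = 2DS / Q*² = 2 × 4,400 × 31.3 / 96.3² = 29.7012.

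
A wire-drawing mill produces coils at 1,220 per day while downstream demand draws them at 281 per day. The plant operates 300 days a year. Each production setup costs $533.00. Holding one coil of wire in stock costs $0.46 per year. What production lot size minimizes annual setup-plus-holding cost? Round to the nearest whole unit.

Q* ≈ 15,932 coils

Annual demand D = 281 × 300 = 84,300.
Production build-up factor (1 − d/p) = 1 − 281/1,220 = 0.7697.
Q* = √(2DS / (H(1 − d/p))) = √(2 × 84,300 × 533 / (0.46 × 0.7697)).
= √(89,863,800 / 0.354) ≈ 15931.644.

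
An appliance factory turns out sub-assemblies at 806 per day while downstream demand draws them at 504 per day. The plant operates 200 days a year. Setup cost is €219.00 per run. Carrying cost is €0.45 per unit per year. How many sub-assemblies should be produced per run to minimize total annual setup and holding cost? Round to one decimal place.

Q* ≈ 16,181.7 sub-assemblies

Annual demand D = 504 × 200 = 100,800.
Production build-up factor (1 − d/p) = 1 − 504/806 = 0.3747.
Q* = √(2DS / (H(1 − d/p))) = √(2 × 100,800 × 219 / (0.45 × 0.3747)).
= √(44,150,400 / 0.1686) ≈ 16181.736.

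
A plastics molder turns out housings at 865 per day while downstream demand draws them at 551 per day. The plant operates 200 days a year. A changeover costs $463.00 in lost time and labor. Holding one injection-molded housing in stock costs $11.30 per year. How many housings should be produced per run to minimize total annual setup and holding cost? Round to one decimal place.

Annual demand D = 551 × 200 = 110,200.
Production build-up factor (1 − d/p) = 1 − 551/865 = 0.3630.
Q* = √(2DS / (H(1 − d/p))) = √(2 × 110,200 × 463 / (11.3 × 0.3630)).
= √(102,045,200 / 4.102) ≈ 4987.700.

Q* ≈ 4,987.7 housings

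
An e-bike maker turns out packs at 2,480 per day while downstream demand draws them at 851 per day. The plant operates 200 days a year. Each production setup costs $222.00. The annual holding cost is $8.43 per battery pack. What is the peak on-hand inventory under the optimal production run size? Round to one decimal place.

Annual demand D = 851 × 200 = 170,200.
Production build-up factor (1 − d/p) = 1 − 851/2,480 = 0.6569.
Q* = √(2DS / (H(1 − d/p))) = √(2 × 170,200 × 222 / (8.43 × 0.6569)).
= √(75,568,800 / 5.5373) ≈ 3694.220.
Maximum inventory = Q*(1 − d/p) = 3694.220 × 0.6569 ≈ 2426.566.

I_max ≈ 2,426.6 packs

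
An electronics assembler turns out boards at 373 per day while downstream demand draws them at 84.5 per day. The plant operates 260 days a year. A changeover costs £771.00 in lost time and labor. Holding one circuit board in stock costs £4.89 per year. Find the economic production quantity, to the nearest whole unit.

Annual demand D = 84.5 × 260 = 21,970.
Production build-up factor (1 − d/p) = 1 − 84.5/373 = 0.7735.
Q* = √(2DS / (H(1 − d/p))) = √(2 × 21,970 × 771 / (4.89 × 0.7735)).
= √(33,877,740 / 3.7822) ≈ 2992.845.

Q* ≈ 2,993 boards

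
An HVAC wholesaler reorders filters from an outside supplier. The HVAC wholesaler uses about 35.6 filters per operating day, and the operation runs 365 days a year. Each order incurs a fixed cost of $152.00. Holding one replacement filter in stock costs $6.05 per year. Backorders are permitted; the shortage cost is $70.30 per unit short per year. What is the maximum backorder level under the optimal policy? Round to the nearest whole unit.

S* ≈ 67 filters

Annual demand D = 35.6 × 365 = 12,994.
With planned backorders, Q* = √(2DS/H) · √((H+B)/B).
√(2DS/H) = √(2 × 12,994 × 152 / 6.05) = 808.036.
√((H+B)/B) = √((6.05+70.3)/70.3) = 1.0421.
Q* ≈ 842.088.
S* = Q* · H/(H+B) = 842.088 × 6.05/76.35 ≈ 66.727.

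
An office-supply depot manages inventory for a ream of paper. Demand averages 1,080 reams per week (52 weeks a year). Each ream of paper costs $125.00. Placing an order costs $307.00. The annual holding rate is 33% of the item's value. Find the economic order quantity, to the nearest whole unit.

Annual demand D = 1,080 × 52 = 56,160.
Holding cost H = 0.33 × $125.00 = $41.2500 per unit per year.
EOQ = √(2DS / H) = √(2 × 56,160 × 307 / 41.25).
= √(34,482,240 / 41.25) = √835,933.0909 ≈ 914.294.

Q* ≈ 914 reams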